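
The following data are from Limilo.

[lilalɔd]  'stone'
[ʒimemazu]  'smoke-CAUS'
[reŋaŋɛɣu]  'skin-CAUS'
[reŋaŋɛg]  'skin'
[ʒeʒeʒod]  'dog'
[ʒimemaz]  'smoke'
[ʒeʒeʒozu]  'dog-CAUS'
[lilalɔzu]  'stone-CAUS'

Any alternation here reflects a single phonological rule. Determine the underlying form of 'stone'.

/lilalɔd/

The stem for 'stone' ends in [z] in [lilalɔzu] but [d] in [lilalɔd].
Compare 'smoke', with invariant [z] in [ʒimemazu] and [ʒimemaz]: an analysis with underlying /z/ and a rule producing [d] in isolation would wrongly predict alternation here too.
Therefore /d/ is basic and [z] is derived by intervocalic spirantization (voiced stops become fricatives between vowels).
The underlying form of 'stone' is therefore /lilalɔd/.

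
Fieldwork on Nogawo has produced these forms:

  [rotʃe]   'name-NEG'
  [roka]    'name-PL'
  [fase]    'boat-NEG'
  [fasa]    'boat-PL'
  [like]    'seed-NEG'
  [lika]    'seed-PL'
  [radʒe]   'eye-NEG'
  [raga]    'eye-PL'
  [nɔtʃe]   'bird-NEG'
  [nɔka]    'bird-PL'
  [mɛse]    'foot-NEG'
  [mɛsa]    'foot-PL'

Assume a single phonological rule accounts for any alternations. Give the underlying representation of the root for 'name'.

In [rotʃe] and [roka] the final segment of 'name' alternates: [tʃ] ~ [k].
But 'seed' keeps [k] in both environments ([like], [lika]), so there is no rule changing /k/ to [tʃ] before the NEG suffix.
The underlying segment must be /tʃ/; palato-alveolar /tʃ/ and /dʒ/ become [k] and [g] when no front vowel follows, yielding [k] there.

/rotʃ/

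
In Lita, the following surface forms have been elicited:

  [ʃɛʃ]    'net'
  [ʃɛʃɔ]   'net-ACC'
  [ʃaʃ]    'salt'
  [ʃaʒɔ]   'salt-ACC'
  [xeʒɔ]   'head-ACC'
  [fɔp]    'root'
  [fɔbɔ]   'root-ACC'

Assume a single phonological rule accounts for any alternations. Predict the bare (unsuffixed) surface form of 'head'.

[xeʃ]

The root 'salt' surfaces as [ʃaʃ] and [ʃaʒɔ], with a stem-final [ʃ] ~ [ʒ] alternation.
If /ʃ/ were underlying and a rule turned it into [ʒ] before the ACC suffix, 'net' would also alternate; but it has [ʃ] in both [ʃɛʃ] and [ʃɛʃɔ].
The underlying segment must be /ʒ/; voiced obstruents become voiceless word-finally, yielding [ʃ] there.
From [xeʒɔ] the stem 'head' is /xeʒ/; word-finally this yields [xeʃ].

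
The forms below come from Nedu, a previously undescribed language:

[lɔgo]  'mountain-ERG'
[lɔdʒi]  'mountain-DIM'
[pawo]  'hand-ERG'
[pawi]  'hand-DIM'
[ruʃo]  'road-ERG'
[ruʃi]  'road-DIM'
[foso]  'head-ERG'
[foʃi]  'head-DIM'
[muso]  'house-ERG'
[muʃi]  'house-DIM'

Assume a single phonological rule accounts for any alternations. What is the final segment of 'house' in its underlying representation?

The stem for 'house' ends in [s] in [muso] but [ʃ] in [muʃi].
The stem 'road' ([ruʃo], [ruʃi]) shows [ʃ] unchanged in both environments, so [ʃ] cannot be basic with [s] derived before the ERG suffix.
Therefore /s/ is basic and [ʃ] is derived by palatalization before a front vowel (/g/ and /s/ become palato-alveolar [dʒ] and [ʃ] before a front vowel).

/s/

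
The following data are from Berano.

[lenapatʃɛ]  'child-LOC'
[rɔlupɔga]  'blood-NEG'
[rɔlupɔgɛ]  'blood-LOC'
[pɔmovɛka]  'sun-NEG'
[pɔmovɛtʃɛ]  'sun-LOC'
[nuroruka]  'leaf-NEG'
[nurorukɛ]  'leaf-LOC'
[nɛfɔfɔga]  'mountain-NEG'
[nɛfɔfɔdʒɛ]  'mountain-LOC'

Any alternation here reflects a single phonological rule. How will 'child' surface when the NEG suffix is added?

The stem for 'sun' ends in [k] in [pɔmovɛka] but [tʃ] in [pɔmovɛtʃɛ].
Compare 'leaf', with invariant [k] in [nuroruka] and [nurorukɛ]: an analysis with underlying /k/ and a rule producing [tʃ] before the LOC suffix would wrongly predict alternation here too.
Therefore /tʃ/ is basic and [k] is derived by depalatalization (palato-alveolar /tʃ/ and /dʒ/ become [k] and [g] when no front vowel follows).
The one attested form of 'child', [lenapatʃɛ], shows underlying /lenapatʃ/. Applying the same rule when no front vowel follows gives [lenapaka].

[lenapaka]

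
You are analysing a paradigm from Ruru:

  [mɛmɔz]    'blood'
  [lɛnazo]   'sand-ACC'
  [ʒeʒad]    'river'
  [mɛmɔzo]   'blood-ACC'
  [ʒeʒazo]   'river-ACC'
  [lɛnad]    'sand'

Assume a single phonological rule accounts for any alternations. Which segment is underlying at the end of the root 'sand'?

The root 'sand' surfaces as [lɛnazo] and [lɛnad], with a stem-final [z] ~ [d] alternation.
If /z/ were underlying and a rule turned it into [d] in isolation, 'blood' would also alternate; but it has [z] in both [mɛmɔzo] and [mɛmɔz].
The underlying segment must be /d/; voiced stops become fricatives between vowels, yielding [z] there.

/d/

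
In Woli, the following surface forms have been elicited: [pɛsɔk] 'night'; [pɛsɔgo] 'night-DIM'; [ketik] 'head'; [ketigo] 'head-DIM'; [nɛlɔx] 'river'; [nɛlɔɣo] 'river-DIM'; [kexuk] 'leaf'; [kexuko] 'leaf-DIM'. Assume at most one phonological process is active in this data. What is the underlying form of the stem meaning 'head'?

/ketig/

The root 'head' surfaces as [ketik] and [ketigo], with a stem-final [k] ~ [g] alternation.
Compare 'leaf', with invariant [k] in [kexuk] and [kexuko]: an analysis with underlying /k/ and a rule producing [g] before the DIM suffix would wrongly predict alternation here too.
Therefore /g/ is basic and [k] is derived by word-final obstruent devoicing (voiced obstruents become voiceless word-finally).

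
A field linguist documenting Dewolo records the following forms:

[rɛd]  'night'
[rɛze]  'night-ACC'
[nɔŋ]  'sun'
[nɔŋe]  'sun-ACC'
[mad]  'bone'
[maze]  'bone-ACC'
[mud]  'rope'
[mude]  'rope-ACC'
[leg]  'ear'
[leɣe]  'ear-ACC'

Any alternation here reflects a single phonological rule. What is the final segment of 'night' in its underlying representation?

'night' shows [d] ~ [z] at the end of the stem ([rɛd] vs [rɛze]).
But 'rope' keeps [d] in both environments ([mud], [mude]), so there is no rule changing /d/ to [z] before the ACC suffix.
So /z/ is underlying, and a rule of word-final hardening — voiced fricatives become stops word-finally — gives [d].

/z/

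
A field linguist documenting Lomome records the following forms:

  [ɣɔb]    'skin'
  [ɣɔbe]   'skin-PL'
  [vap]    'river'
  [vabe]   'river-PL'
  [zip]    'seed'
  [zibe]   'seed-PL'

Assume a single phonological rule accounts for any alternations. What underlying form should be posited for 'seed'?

/zip/

In [zip] and [zibe] the final segment of 'seed' alternates: [p] ~ [b].
Compare 'skin', with invariant [b] in [ɣɔb] and [ɣɔbe]: an analysis with underlying /b/ and a rule producing [p] in isolation would wrongly predict alternation here too.
The underlying segment must be /p/; voiceless stops become voiced between vowels, yielding [b] there.
So 'seed' = /zip/.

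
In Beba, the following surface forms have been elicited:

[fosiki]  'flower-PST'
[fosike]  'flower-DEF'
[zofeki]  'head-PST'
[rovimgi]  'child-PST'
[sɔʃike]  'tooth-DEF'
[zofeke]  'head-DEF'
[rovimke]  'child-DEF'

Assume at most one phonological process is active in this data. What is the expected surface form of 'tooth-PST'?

The PST morpheme has two allomorphs, [-gi] and [-ki].
By contrast the DEF suffix keeps its initial [k] throughout — that segment must be underlying.
The PST suffix is therefore /-gi/ underlyingly, with post-vocalic devoicing: voiced stops become voiceless after a vowel.
After 'tooth', which ends in a vowel, the suffix surfaces as [-ki], giving [sɔʃiki].

[sɔʃiki]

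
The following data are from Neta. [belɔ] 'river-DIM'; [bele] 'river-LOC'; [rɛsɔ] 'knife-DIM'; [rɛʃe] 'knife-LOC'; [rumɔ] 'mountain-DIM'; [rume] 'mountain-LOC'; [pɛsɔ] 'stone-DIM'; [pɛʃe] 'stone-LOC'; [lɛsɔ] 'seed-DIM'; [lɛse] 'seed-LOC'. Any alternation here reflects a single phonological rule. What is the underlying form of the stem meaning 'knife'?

/rɛʃ/

The stem for 'knife' ends in [s] in [rɛsɔ] but [ʃ] in [rɛʃe].
The stem 'seed' ([lɛsɔ], [lɛse]) shows [s] unchanged in both environments, so [s] cannot be basic with [ʃ] derived before the LOC suffix.
Therefore /ʃ/ is basic and [s] is derived by depalatalization (palato-alveolar /ʃ/ becomes [s] when no front vowel follows).
The underlying form of 'knife' is therefore /rɛʃ/.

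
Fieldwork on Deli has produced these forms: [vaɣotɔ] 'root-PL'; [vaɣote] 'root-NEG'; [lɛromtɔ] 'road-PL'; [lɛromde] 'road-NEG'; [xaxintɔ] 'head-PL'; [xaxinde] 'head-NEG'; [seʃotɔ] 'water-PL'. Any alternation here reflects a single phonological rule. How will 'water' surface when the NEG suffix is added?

The NEG suffix surfaces as [-de] and [-te], depending on the final segment of the stem.
The PL suffix, which begins with [t], is invariant after every stem; so [t] is not altered by any rule here.
The NEG suffix is therefore /-de/ underlyingly, with post-vocalic devoicing: voiced stops become voiceless after a vowel.
After 'water', which ends in a vowel, the suffix surfaces as [-te], giving [seʃote].

[seʃote]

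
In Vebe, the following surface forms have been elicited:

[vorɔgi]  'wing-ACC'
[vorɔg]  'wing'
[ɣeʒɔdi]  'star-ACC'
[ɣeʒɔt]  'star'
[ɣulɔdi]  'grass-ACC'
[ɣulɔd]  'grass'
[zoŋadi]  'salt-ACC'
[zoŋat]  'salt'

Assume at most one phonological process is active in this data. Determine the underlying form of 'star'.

/ɣeʒɔt/

In [ɣeʒɔdi] and [ɣeʒɔt] the final segment of 'star' alternates: [d] ~ [t].
The stem 'grass' ([ɣulɔdi], [ɣulɔd]) shows [d] unchanged in both environments, so [d] cannot be basic with [t] derived in isolation.
So /t/ is underlying, and a rule of intervocalic voicing — voiceless stops become voiced between vowels — gives [d].
Hence 'star' is /ɣeʒɔt/ underlyingly.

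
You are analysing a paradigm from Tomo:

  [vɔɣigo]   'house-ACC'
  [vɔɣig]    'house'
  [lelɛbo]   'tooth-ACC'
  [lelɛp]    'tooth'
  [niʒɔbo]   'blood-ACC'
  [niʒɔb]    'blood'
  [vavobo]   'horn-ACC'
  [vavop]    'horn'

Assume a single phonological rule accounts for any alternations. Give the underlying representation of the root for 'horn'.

/vavop/

The root 'horn' surfaces as [vavobo] and [vavop], with a stem-final [b] ~ [p] alternation.
But 'blood' keeps [b] in both environments ([niʒɔbo], [niʒɔb]), so there is no rule changing /b/ to [p] in isolation.
Therefore /p/ is basic and [b] is derived by intervocalic voicing (voiceless stops become voiced between vowels).
Hence 'horn' is /vavop/ underlyingly.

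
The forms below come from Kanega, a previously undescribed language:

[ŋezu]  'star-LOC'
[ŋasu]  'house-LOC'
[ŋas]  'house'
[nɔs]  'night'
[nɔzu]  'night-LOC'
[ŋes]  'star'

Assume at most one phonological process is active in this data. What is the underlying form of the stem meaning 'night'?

In [nɔzu] and [nɔs] the final segment of 'night' alternates: [z] ~ [s].
The stem 'house' ([ŋasu], [ŋas]) shows [s] unchanged in both environments, so [s] cannot be basic with [z] derived before the LOC suffix.
The underlying segment must be /z/; voiced obstruents become voiceless word-finally, yielding [s] there.
The underlying form of 'night' is therefore /nɔz/.

/nɔz/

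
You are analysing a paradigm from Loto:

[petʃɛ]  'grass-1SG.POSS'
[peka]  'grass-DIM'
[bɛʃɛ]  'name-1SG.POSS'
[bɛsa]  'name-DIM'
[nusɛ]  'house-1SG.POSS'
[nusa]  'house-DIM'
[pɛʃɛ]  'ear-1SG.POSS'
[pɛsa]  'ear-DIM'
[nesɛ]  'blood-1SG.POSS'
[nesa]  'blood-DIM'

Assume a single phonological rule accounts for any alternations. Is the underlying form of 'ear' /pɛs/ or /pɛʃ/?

/pɛʃ/

The stem for 'ear' ends in [ʃ] in [pɛʃɛ] but [s] in [pɛsa].
Compare 'blood', with invariant [s] in [nesɛ] and [nesa]: an analysis with underlying /s/ and a rule producing [ʃ] before the 1SG.POSS suffix would wrongly predict alternation here too.
The underlying segment must be /ʃ/; palato-alveolar /tʃ/ and /ʃ/ become [k] and [s] when no front vowel follows, yielding [s] there.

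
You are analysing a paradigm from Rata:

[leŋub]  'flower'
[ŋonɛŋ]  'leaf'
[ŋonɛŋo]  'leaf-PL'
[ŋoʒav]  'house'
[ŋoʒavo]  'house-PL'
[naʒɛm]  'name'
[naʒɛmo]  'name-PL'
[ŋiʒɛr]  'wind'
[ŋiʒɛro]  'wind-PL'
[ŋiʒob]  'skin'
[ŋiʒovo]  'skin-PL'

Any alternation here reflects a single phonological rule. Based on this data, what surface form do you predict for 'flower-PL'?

[leŋuvo]

'skin' shows [b] ~ [v] at the end of the stem ([ŋiʒob] vs [ŋiʒovo]).
But 'house' keeps [v] in both environments ([ŋoʒav], [ŋoʒavo]), so there is no rule changing /v/ to [b] in isolation.
Therefore /b/ is basic and [v] is derived by intervocalic spirantization (voiced stops become fricatives between vowels).
From [leŋub] the stem 'flower' is /leŋub/; between vowels this yields [leŋuvo].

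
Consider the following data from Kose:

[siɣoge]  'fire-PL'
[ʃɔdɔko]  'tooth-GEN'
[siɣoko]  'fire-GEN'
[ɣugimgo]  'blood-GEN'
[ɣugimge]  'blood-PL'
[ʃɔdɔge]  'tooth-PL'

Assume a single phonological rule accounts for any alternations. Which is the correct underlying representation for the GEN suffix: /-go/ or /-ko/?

The GEN suffix surfaces as [-go] and [-ko], depending on the final segment of the stem.
By contrast the PL suffix keeps its initial [g] throughout — that segment must be underlying.
The GEN suffix is therefore /-ko/ underlyingly, with post-nasal voicing: voiceless stops become voiced after a nasal.

/-ko/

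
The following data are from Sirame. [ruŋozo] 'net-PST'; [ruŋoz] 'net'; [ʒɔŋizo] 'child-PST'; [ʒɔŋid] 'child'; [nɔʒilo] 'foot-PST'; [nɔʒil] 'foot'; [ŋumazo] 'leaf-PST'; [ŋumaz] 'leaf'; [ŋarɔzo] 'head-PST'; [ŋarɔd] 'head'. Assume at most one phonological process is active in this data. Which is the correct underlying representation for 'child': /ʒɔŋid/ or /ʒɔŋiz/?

The stem for 'child' ends in [z] in [ʒɔŋizo] but [d] in [ʒɔŋid].
But 'leaf' keeps [z] in both environments ([ŋumazo], [ŋumaz]), so there is no rule changing /z/ to [d] in isolation.
Therefore /d/ is basic and [z] is derived by intervocalic spirantization (voiced stops become fricatives between vowels).

/ʒɔŋid/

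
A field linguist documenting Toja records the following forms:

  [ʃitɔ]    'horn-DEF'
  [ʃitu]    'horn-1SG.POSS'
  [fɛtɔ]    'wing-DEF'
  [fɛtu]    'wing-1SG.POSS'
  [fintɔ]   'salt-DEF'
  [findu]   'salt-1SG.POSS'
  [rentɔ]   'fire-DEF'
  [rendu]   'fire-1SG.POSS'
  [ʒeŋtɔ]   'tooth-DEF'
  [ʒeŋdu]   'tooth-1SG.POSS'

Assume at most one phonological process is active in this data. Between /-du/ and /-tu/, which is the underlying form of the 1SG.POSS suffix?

/-du/

The 1SG.POSS morpheme has two allomorphs, [-du] and [-tu].
By contrast the DEF suffix keeps its initial [t] throughout — that segment must be underlying.
So the underlying form is /-du/, and voiced stops become voiceless after a vowel.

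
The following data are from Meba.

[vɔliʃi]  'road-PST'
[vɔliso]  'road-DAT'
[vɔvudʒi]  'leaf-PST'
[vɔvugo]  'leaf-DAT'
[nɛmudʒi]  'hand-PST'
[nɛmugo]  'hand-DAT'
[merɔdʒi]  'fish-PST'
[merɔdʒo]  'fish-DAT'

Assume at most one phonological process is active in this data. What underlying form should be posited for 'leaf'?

/vɔvug/

'leaf' shows [dʒ] ~ [g] at the end of the stem ([vɔvudʒi] vs [vɔvugo]).
The stem 'fish' ([merɔdʒi], [merɔdʒo]) shows [dʒ] unchanged in both environments, so [dʒ] cannot be basic with [g] derived before the DAT suffix.
Therefore /g/ is basic and [dʒ] is derived by palatalization before a front vowel (/g/ and /s/ become palato-alveolar [dʒ] and [ʃ] before a front vowel).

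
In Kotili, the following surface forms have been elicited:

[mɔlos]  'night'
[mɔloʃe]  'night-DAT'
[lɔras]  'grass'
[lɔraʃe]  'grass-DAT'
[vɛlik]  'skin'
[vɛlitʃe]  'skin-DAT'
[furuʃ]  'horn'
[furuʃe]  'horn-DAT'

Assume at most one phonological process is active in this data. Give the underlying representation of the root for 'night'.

/mɔlos/

The root 'night' surfaces as [mɔlos] and [mɔloʃe], with a stem-final [s] ~ [ʃ] alternation.
The stem 'horn' ([furuʃ], [furuʃe]) shows [ʃ] unchanged in both environments, so [ʃ] cannot be basic with [s] derived in isolation.
The underlying segment must be /s/; /k/ and /s/ become palato-alveolar [tʃ] and [ʃ] before a front vowel, yielding [ʃ] there.
The underlying form of 'night' is therefore /mɔlos/.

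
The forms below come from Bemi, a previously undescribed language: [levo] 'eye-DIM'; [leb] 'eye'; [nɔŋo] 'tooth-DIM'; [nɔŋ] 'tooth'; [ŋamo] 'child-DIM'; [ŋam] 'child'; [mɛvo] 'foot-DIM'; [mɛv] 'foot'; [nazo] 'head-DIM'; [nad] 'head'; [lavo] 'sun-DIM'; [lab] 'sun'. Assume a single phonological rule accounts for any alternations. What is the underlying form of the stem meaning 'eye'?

The stem for 'eye' ends in [v] in [levo] but [b] in [leb].
The stem 'foot' ([mɛvo], [mɛv]) shows [v] unchanged in both environments, so [v] cannot be basic with [b] derived in isolation.
So /b/ is underlying, and a rule of intervocalic spirantization — voiced stops become fricatives between vowels — gives [v].
The underlying form of 'eye' is therefore /leb/.

/leb/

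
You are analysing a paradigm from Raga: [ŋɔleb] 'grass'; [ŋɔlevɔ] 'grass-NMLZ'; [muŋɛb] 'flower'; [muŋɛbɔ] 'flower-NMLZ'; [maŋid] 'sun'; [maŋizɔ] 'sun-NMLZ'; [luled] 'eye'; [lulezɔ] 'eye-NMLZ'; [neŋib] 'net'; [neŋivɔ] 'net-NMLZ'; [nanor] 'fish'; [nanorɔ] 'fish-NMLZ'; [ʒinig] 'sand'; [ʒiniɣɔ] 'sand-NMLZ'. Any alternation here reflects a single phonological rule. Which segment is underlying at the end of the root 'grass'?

/v/

In [ŋɔleb] and [ŋɔlevɔ] the final segment of 'grass' alternates: [b] ~ [v].
Compare 'flower', with invariant [b] in [muŋɛb] and [muŋɛbɔ]: an analysis with underlying /b/ and a rule producing [v] before the NMLZ suffix would wrongly predict alternation here too.
The underlying segment must be /v/; voiced fricatives become stops word-finally, yielding [b] there.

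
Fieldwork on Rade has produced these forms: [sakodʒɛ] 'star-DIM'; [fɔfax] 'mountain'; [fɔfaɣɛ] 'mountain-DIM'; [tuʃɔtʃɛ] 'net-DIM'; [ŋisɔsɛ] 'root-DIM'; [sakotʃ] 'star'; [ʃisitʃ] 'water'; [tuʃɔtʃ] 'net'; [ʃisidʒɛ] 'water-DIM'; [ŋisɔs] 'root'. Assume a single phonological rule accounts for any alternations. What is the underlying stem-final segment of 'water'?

The stem for 'water' ends in [tʃ] in [ʃisitʃ] but [dʒ] in [ʃisidʒɛ].
Compare 'net', with invariant [tʃ] in [tuʃɔtʃ] and [tuʃɔtʃɛ]: an analysis with underlying /tʃ/ and a rule producing [dʒ] before the DIM suffix would wrongly predict alternation here too.
The underlying segment must be /dʒ/; voiced obstruents become voiceless word-finally, yielding [tʃ] there.

/dʒ/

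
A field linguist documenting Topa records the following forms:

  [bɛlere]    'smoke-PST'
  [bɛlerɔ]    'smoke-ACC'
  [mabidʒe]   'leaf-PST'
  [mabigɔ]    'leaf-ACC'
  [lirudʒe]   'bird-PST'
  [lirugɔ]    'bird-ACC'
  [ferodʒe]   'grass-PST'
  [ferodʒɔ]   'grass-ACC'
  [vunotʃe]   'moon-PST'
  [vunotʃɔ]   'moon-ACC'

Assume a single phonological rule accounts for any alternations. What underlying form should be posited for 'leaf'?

The root 'leaf' surfaces as [mabidʒe] and [mabigɔ], with a stem-final [dʒ] ~ [g] alternation.
But 'grass' keeps [dʒ] in both environments ([ferodʒe], [ferodʒɔ]), so there is no rule changing /dʒ/ to [g] before the ACC suffix.
The alternation reflects palatalization before a front vowel: /g/ becomes palato-alveolar [dʒ] before a front vowel. /g/ is underlying.
So 'leaf' = /mabig/.

/mabig/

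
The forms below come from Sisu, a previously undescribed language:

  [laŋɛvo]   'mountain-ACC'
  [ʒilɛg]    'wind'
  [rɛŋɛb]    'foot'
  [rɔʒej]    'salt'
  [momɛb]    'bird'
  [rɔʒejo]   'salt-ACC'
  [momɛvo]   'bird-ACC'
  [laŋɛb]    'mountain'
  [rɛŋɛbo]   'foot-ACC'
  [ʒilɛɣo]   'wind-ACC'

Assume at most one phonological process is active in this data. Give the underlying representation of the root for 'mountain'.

/laŋɛv/

The root 'mountain' surfaces as [laŋɛb] and [laŋɛvo], with a stem-final [b] ~ [v] alternation.
Compare 'foot', with invariant [b] in [rɛŋɛb] and [rɛŋɛbo]: an analysis with underlying /b/ and a rule producing [v] before the ACC suffix would wrongly predict alternation here too.
The underlying segment must be /v/; voiced fricatives become stops word-finally, yielding [b] there.
Hence 'mountain' is /laŋɛv/ underlyingly.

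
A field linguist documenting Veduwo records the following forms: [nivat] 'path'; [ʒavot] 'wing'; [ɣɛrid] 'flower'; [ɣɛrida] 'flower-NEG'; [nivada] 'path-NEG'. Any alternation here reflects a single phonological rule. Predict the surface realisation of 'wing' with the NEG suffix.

The stem for 'path' ends in [d] in [nivada] but [t] in [nivat].
The stem 'flower' ([ɣɛrida], [ɣɛrid]) shows [d] unchanged in both environments, so [d] cannot be basic with [t] derived in isolation.
The alternation reflects intervocalic voicing: voiceless stops become voiced between vowels. /t/ is underlying.
From [ʒavot] the stem 'wing' is /ʒavot/; between vowels this yields [ʒavoda].

[ʒavoda]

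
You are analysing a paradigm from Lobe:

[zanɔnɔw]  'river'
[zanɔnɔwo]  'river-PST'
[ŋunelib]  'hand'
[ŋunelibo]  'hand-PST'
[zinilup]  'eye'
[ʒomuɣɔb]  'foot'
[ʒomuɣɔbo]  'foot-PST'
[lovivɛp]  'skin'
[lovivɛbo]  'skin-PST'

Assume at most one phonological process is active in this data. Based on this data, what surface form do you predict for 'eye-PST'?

[zinilubo]

'skin' shows [p] ~ [b] at the end of the stem ([lovivɛp] vs [lovivɛbo]).
Compare 'hand', with invariant [b] in [ŋunelib] and [ŋunelibo]: an analysis with underlying /b/ and a rule producing [p] in isolation would wrongly predict alternation here too.
So /p/ is underlying, and a rule of intervocalic voicing — voiceless stops become voiced between vowels — gives [b].
From [zinilup] the stem 'eye' is /zinilup/; between vowels this yields [zinilubo].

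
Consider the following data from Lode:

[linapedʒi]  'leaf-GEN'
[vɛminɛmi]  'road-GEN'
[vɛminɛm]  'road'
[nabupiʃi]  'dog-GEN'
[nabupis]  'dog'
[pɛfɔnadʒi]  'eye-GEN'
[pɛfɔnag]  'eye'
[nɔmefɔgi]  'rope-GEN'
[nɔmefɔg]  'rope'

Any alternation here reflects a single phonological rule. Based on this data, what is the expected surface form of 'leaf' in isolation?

[linapeg]

In [pɛfɔnadʒi] and [pɛfɔnag] the final segment of 'eye' alternates: [dʒ] ~ [g].
Compare 'rope', with invariant [g] in [nɔmefɔgi] and [nɔmefɔg]: an analysis with underlying /g/ and a rule producing [dʒ] before the GEN suffix would wrongly predict alternation here too.
So /dʒ/ is underlying, and a rule of depalatalization — palato-alveolar /dʒ/ and /ʃ/ become [g] and [s] when no front vowel follows — gives [g].
From [linapedʒi] the stem 'leaf' is /linapedʒ/; when no front vowel follows this yields [linapeg].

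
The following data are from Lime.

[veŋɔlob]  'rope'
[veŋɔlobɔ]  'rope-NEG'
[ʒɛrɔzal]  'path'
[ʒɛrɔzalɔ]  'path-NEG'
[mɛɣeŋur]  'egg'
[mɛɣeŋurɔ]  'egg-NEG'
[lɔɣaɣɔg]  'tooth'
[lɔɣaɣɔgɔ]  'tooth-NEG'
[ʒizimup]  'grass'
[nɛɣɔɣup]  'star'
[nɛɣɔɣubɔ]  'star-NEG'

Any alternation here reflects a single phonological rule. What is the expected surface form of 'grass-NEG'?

In [nɛɣɔɣup] and [nɛɣɔɣubɔ] the final segment of 'star' alternates: [p] ~ [b].
If /b/ were underlying and a rule turned it into [p] in isolation, 'rope' would also alternate; but it has [b] in both [veŋɔlob] and [veŋɔlobɔ].
So /p/ is underlying, and a rule of intervocalic voicing — voiceless stops become voiced between vowels — gives [b].
From [ʒizimup] the stem 'grass' is /ʒizimup/; between vowels this yields [ʒizimubɔ].

[ʒizimubɔ]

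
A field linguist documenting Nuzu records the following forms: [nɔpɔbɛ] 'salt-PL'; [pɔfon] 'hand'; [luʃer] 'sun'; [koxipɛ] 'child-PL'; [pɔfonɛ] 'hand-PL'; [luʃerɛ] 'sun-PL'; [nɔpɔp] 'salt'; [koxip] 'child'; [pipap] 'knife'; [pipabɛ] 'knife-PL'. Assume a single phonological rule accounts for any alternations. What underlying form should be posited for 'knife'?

/pipab/

The root 'knife' surfaces as [pipabɛ] and [pipap], with a stem-final [b] ~ [p] alternation.
If /p/ were underlying and a rule turned it into [b] before the PL suffix, 'child' would also alternate; but it has [p] in both [koxipɛ] and [koxip].
Therefore /b/ is basic and [p] is derived by word-final obstruent devoicing (voiced obstruents become voiceless word-finally).
So 'knife' = /pipab/.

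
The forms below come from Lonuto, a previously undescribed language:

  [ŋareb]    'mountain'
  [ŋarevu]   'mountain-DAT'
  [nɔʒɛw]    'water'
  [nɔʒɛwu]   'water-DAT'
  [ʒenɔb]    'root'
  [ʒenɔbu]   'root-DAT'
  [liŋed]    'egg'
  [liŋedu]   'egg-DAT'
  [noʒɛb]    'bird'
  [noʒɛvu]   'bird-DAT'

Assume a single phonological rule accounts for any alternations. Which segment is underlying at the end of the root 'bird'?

In [noʒɛb] and [noʒɛvu] the final segment of 'bird' alternates: [b] ~ [v].
The stem 'root' ([ʒenɔb], [ʒenɔbu]) shows [b] unchanged in both environments, so [b] cannot be basic with [v] derived before the DAT suffix.
The alternation reflects word-final hardening: voiced fricatives become stops word-finally. /v/ is underlying.

/v/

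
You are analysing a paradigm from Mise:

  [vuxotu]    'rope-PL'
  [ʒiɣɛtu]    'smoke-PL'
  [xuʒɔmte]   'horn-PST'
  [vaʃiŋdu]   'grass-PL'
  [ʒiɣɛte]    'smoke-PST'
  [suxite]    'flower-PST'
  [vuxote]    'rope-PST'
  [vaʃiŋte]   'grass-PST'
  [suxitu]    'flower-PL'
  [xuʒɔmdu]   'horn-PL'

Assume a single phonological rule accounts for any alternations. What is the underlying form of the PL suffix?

/-du/

The PL suffix surfaces as [-du] and [-tu], depending on the final segment of the stem.
The PST suffix, which begins with [t], is invariant after every stem; so [t] is not altered by any rule here.
The PL suffix is therefore /-du/ underlyingly, with post-vocalic devoicing: voiced stops become voiceless after a vowel.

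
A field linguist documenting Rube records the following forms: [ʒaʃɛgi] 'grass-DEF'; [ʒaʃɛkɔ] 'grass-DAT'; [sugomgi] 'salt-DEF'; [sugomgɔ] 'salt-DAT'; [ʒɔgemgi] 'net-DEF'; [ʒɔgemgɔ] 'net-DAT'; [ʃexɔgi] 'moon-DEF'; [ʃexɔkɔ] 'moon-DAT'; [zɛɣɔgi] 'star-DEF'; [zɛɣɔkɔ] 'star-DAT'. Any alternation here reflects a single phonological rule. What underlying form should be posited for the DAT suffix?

/-kɔ/

The DAT morpheme has two allomorphs, [-gɔ] and [-kɔ].
The DEF suffix, which begins with [g], is invariant after every stem; so [g] is not altered by any rule here.
So the underlying form is /-kɔ/, and voiceless stops become voiced after a nasal.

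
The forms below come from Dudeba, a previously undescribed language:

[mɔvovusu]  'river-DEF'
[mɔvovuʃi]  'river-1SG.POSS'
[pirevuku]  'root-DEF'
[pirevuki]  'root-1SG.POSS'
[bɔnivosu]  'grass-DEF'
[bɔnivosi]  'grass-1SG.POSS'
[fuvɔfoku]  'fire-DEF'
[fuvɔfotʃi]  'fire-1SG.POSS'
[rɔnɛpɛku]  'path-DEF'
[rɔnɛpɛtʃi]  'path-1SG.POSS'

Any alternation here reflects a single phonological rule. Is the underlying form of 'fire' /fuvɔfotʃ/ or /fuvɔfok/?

/fuvɔfotʃ/

'fire' shows [k] ~ [tʃ] at the end of the stem ([fuvɔfoku] vs [fuvɔfotʃi]).
The stem 'root' ([pirevuku], [pirevuki]) shows [k] unchanged in both environments, so [k] cannot be basic with [tʃ] derived before the 1SG.POSS suffix.
The alternation reflects depalatalization: palato-alveolar /tʃ/ and /ʃ/ become [k] and [s] when no front vowel follows. /tʃ/ is underlying.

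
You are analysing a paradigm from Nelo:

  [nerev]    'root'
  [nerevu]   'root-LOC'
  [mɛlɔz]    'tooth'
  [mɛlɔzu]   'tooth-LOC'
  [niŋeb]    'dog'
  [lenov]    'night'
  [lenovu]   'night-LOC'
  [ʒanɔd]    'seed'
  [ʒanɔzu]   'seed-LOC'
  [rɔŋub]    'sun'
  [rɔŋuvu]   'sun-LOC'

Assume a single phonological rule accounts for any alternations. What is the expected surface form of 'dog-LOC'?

The root 'sun' surfaces as [rɔŋub] and [rɔŋuvu], with a stem-final [b] ~ [v] alternation.
If /v/ were underlying and a rule turned it into [b] in isolation, 'root' would also alternate; but it has [v] in both [nerev] and [nerevu].
The underlying segment must be /b/; voiced stops become fricatives between vowels, yielding [v] there.
From [niŋeb] the stem 'dog' is /niŋeb/; between vowels this yields [niŋevu].

[niŋevu]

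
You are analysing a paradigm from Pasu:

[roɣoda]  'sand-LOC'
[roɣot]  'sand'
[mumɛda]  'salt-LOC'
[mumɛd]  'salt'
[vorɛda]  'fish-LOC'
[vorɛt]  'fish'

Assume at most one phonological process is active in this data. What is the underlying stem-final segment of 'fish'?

The stem for 'fish' ends in [d] in [vorɛda] but [t] in [vorɛt].
But 'salt' keeps [d] in both environments ([mumɛda], [mumɛd]), so there is no rule changing /d/ to [t] in isolation.
So /t/ is underlying, and a rule of intervocalic voicing — voiceless stops become voiced between vowels — gives [d].

/t/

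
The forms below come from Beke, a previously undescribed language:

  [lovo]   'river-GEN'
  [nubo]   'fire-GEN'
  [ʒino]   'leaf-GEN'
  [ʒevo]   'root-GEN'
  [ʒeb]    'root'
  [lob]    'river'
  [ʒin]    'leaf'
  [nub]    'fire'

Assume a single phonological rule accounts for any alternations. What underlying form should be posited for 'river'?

/lov/

The stem for 'river' ends in [v] in [lovo] but [b] in [lob].
But 'fire' keeps [b] in both environments ([nubo], [nub]), so there is no rule changing /b/ to [v] before the GEN suffix.
Therefore /v/ is basic and [b] is derived by word-final hardening (voiced fricatives become stops word-finally).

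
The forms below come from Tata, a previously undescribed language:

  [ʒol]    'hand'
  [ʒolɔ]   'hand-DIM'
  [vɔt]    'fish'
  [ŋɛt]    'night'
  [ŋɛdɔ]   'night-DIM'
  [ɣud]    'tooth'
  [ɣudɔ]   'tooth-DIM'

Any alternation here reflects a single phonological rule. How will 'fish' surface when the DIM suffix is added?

The root 'night' surfaces as [ŋɛt] and [ŋɛdɔ], with a stem-final [t] ~ [d] alternation.
The stem 'tooth' ([ɣud], [ɣudɔ]) shows [d] unchanged in both environments, so [d] cannot be basic with [t] derived in isolation.
The underlying segment must be /t/; voiceless stops become voiced between vowels, yielding [d] there.
From [vɔt] the stem 'fish' is /vɔt/; between vowels this yields [vɔdɔ].

[vɔdɔ]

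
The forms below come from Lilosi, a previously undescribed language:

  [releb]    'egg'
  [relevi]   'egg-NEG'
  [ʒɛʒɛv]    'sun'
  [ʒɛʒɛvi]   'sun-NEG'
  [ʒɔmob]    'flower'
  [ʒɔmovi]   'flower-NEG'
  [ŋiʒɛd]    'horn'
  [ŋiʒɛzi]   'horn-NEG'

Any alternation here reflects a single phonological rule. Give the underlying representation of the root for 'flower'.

'flower' shows [b] ~ [v] at the end of the stem ([ʒɔmob] vs [ʒɔmovi]).
The stem 'sun' ([ʒɛʒɛv], [ʒɛʒɛvi]) shows [v] unchanged in both environments, so [v] cannot be basic with [b] derived in isolation.
The alternation reflects intervocalic spirantization: voiced stops become fricatives between vowels. /b/ is underlying.

/ʒɔmob/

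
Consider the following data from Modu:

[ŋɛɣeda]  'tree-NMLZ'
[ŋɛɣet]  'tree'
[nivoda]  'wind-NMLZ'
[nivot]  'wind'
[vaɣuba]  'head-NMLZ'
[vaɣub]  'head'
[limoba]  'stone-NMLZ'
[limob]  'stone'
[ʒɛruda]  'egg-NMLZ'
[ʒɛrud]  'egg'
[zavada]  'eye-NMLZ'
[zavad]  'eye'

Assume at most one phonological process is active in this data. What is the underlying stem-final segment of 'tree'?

/t/

In [ŋɛɣeda] and [ŋɛɣet] the final segment of 'tree' alternates: [d] ~ [t].
The stem 'egg' ([ʒɛruda], [ʒɛrud]) shows [d] unchanged in both environments, so [d] cannot be basic with [t] derived in isolation.
Therefore /t/ is basic and [d] is derived by intervocalic voicing (voiceless stops become voiced between vowels).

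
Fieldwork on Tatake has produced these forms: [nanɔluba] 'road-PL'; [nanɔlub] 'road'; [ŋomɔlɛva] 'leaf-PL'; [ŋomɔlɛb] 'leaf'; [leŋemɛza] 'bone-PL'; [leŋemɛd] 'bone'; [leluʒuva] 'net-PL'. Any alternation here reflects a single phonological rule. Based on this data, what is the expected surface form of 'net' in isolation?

[leluʒub]

'leaf' shows [v] ~ [b] at the end of the stem ([ŋomɔlɛva] vs [ŋomɔlɛb]).
If /b/ were underlying and a rule turned it into [v] before the PL suffix, 'road' would also alternate; but it has [b] in both [nanɔluba] and [nanɔlub].
So /v/ is underlying, and a rule of word-final hardening — voiced fricatives become stops word-finally — gives [b].
From [leluʒuva] the stem 'net' is /leluʒuv/; word-finally this yields [leluʒub].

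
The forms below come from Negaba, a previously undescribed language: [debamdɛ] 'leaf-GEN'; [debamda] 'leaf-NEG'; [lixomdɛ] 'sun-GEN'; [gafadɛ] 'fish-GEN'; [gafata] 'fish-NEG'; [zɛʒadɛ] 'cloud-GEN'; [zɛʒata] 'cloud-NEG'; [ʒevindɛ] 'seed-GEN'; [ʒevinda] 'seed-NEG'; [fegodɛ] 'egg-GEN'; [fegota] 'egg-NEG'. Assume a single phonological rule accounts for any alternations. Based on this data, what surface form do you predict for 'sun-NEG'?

[lixomda]

The NEG morpheme has two allomorphs, [-da] and [-ta].
By contrast the GEN suffix keeps its initial [d] throughout — that segment must be underlying.
The NEG suffix is therefore /-ta/ underlyingly, with post-nasal voicing: voiceless stops become voiced after a nasal.
After 'sun', which ends in a nasal, the suffix surfaces as [-da], giving [lixomda].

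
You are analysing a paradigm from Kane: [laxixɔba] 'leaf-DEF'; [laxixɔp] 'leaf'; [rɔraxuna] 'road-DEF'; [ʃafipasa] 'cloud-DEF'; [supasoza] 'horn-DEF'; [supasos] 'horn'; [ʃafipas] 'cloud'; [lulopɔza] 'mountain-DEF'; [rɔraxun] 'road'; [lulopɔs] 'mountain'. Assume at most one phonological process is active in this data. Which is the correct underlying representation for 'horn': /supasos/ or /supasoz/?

In [supasoza] and [supasos] the final segment of 'horn' alternates: [z] ~ [s].
If /s/ were underlying and a rule turned it into [z] before the DEF suffix, 'cloud' would also alternate; but it has [s] in both [ʃafipasa] and [ʃafipas].
The alternation reflects word-final obstruent devoicing: voiced obstruents become voiceless word-finally. /z/ is underlying.

/supasoz/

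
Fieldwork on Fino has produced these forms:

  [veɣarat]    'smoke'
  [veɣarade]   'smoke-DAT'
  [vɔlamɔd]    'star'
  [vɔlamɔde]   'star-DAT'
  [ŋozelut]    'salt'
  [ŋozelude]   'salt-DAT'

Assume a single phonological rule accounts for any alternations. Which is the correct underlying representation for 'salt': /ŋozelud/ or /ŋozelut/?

In [ŋozelut] and [ŋozelude] the final segment of 'salt' alternates: [t] ~ [d].
The stem 'star' ([vɔlamɔd], [vɔlamɔde]) shows [d] unchanged in both environments, so [d] cannot be basic with [t] derived in isolation.
The underlying segment must be /t/; voiceless stops become voiced between vowels, yielding [d] there.

/ŋozelut/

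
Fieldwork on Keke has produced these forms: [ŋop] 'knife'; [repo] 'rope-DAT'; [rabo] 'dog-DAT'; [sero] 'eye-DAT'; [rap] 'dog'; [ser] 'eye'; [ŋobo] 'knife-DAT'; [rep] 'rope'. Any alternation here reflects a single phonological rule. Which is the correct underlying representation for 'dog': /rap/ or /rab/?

In [rabo] and [rap] the final segment of 'dog' alternates: [b] ~ [p].
Compare 'rope', with invariant [p] in [repo] and [rep]: an analysis with underlying /p/ and a rule producing [b] before the DAT suffix would wrongly predict alternation here too.
The alternation reflects word-final obstruent devoicing: voiced obstruents become voiceless word-finally. /b/ is underlying.

/rab/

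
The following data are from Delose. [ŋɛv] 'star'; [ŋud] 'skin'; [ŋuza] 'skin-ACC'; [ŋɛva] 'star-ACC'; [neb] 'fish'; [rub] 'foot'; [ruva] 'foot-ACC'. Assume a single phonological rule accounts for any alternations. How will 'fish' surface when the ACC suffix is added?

[neva]

The root 'foot' surfaces as [rub] and [ruva], with a stem-final [b] ~ [v] alternation.
Compare 'star', with invariant [v] in [ŋɛv] and [ŋɛva]: an analysis with underlying /v/ and a rule producing [b] in isolation would wrongly predict alternation here too.
The underlying segment must be /b/; voiced stops become fricatives between vowels, yielding [v] there.
The one attested form of 'fish', [neb], shows underlying /neb/. Applying the same rule between vowels gives [neva].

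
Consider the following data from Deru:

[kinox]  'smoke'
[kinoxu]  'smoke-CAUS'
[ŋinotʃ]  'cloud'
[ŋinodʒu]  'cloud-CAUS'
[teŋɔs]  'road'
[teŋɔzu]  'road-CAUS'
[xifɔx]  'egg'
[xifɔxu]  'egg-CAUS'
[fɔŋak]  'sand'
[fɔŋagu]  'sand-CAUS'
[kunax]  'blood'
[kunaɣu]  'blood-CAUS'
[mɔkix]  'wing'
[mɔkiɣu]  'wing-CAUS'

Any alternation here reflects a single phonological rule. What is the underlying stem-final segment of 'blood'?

/ɣ/

In [kunax] and [kunaɣu] the final segment of 'blood' alternates: [x] ~ [ɣ].
If /x/ were underlying and a rule turned it into [ɣ] before the CAUS suffix, 'smoke' would also alternate; but it has [x] in both [kinox] and [kinoxu].
The alternation reflects word-final obstruent devoicing: voiced obstruents become voiceless word-finally. /ɣ/ is underlying.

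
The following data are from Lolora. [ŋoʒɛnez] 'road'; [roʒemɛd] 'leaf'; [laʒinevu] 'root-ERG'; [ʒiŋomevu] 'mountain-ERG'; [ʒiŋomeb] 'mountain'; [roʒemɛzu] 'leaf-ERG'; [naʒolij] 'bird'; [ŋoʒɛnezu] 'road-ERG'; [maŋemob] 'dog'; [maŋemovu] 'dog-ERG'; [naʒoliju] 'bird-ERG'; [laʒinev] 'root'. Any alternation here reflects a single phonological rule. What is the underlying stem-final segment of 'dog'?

In [maŋemob] and [maŋemovu] the final segment of 'dog' alternates: [b] ~ [v].
But 'root' keeps [v] in both environments ([laʒinev], [laʒinevu]), so there is no rule changing /v/ to [b] in isolation.
The underlying segment must be /b/; voiced stops become fricatives between vowels, yielding [v] there.

/b/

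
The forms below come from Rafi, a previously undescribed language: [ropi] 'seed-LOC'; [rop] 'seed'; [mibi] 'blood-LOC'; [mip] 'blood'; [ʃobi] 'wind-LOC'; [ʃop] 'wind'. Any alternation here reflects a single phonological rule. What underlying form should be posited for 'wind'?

/ʃob/

The root 'wind' surfaces as [ʃobi] and [ʃop], with a stem-final [b] ~ [p] alternation.
Compare 'seed', with invariant [p] in [ropi] and [rop]: an analysis with underlying /p/ and a rule producing [b] before the LOC suffix would wrongly predict alternation here too.
So /b/ is underlying, and a rule of word-final obstruent devoicing — voiced obstruents become voiceless word-finally — gives [p].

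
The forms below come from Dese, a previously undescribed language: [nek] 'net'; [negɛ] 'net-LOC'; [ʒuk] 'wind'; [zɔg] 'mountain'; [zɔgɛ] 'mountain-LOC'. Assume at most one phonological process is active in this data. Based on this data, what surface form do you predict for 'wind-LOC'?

[ʒugɛ]

'net' shows [k] ~ [g] at the end of the stem ([nek] vs [negɛ]).
If /g/ were underlying and a rule turned it into [k] in isolation, 'mountain' would also alternate; but it has [g] in both [zɔg] and [zɔgɛ].
Therefore /k/ is basic and [g] is derived by intervocalic voicing (voiceless stops become voiced between vowels).
The one attested form of 'wind', [ʒuk], shows underlying /ʒuk/. Applying the same rule between vowels gives [ʒugɛ].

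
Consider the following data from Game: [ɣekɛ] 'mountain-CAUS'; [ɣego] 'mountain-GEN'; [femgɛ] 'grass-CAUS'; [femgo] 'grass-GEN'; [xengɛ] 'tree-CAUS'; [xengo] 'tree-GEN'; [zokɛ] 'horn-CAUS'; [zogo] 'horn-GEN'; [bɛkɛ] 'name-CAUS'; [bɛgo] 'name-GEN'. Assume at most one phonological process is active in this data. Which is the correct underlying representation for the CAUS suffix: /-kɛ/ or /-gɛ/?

The CAUS morpheme has two allomorphs, [-gɛ] and [-kɛ].
The GEN suffix, which begins with [g], is invariant after every stem; so [g] is not altered by any rule here.
So the underlying form is /-kɛ/, and voiceless stops become voiced after a nasal.

/-kɛ/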